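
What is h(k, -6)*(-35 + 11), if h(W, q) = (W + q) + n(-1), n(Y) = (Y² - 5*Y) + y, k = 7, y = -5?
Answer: -48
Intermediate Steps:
n(Y) = -5 + Y² - 5*Y (n(Y) = (Y² - 5*Y) - 5 = -5 + Y² - 5*Y)
h(W, q) = 1 + W + q (h(W, q) = (W + q) + (-5 + (-1)² - 5*(-1)) = (W + q) + (-5 + 1 + 5) = (W + q) + 1 = 1 + W + q)
h(k, -6)*(-35 + 11) = (1 + 7 - 6)*(-35 + 11) = 2*(-24) = -48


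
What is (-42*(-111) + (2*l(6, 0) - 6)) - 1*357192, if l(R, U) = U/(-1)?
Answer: -352536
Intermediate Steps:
l(R, U) = -U (l(R, U) = U*(-1) = -U)
(-42*(-111) + (2*l(6, 0) - 6)) - 1*357192 = (-42*(-111) + (2*(-1*0) - 6)) - 1*357192 = (4662 + (2*0 - 6)) - 357192 = (4662 + (0 - 6)) - 357192 = (4662 - 6) - 357192 = 4656 - 357192 = -352536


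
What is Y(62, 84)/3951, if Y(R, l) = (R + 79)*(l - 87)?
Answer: -47/439 ≈ -0.10706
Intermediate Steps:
Y(R, l) = (-87 + l)*(79 + R) (Y(R, l) = (79 + R)*(-87 + l) = (-87 + l)*(79 + R))
Y(62, 84)/3951 = (-6873 - 87*62 + 79*84 + 62*84)/3951 = (-6873 - 5394 + 6636 + 5208)*(1/3951) = -423*1/3951 = -47/439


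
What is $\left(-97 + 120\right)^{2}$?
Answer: $529$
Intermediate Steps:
$\left(-97 + 120\right)^{2} = 23^{2} = 529$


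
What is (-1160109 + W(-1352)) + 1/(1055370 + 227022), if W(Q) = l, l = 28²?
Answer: -1486709105399/1282392 ≈ -1.1593e+6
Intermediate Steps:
l = 784
W(Q) = 784
(-1160109 + W(-1352)) + 1/(1055370 + 227022) = (-1160109 + 784) + 1/(1055370 + 227022) = -1159325 + 1/1282392 = -1486709105399/1282392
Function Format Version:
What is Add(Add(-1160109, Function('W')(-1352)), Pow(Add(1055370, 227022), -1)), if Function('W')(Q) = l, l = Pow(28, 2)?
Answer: Rational(-1486709105399, 1282392) ≈ -1.1593e+6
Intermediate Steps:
l = 784
Function('W')(Q) = 784
Add(Add(-1160109, Function('W')(-1352)), Pow(Add(1055370, 227022), -1)) = Add(Add(-1160109, 784), Pow(Add(1055370, 227022), -1)) = Add(-1159325, Pow(1282392, -1)) = Add(-1159325, Rational(1, 1282392)) = Rational(-1486709105399, 1282392)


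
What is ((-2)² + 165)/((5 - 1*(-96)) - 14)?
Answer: 169/87 ≈ 1.9425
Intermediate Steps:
((-2)² + 165)/((5 - 1*(-96)) - 14) = (4 + 165)/((5 + 96) - 14) = 169/(101 - 14) = 169/87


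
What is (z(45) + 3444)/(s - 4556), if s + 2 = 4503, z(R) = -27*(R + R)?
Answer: -1014/55 ≈ -18.436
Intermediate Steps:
z(R) = -54*R
s = 4501 (s = -2 + 4503 = 4501)
(z(45) + 3444)/(s - 4556) = (-54*45 + 3444)/(4501 - 4556) = (-2430 + 3444)/(-55) = 1014*(-1/55) = -1014/55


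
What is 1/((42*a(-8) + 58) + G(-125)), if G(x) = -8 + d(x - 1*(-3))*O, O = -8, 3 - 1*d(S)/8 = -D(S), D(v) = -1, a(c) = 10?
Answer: 1/342 ≈ 0.0029240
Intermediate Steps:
d(S) = 16 (d(S) = 24 - (-8)*(-1) = 24 - 8*1 = 24 - 8 = 16)
G(x) = -136 (G(x) = -8 + 16*(-8) = -8 - 128 = -136)
1/((42*a(-8) + 58) + G(-125)) = 1/((42*10 + 58) - 136) = 1/((420 + 58) - 136) = 1/(478 - 136) = 1/342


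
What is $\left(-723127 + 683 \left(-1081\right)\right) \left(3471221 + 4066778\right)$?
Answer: $-11016408638550$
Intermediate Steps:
$\left(-723127 + 683 \left(-1081\right)\right) \left(3471221 + 4066778\right) = \left(-723127 - 738323\right) 7537999 = \left(-1461450\right) 7537999 = -11016408638550$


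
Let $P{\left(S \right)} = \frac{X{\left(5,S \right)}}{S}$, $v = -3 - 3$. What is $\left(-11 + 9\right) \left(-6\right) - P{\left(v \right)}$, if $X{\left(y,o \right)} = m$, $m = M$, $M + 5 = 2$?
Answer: $\frac{23}{2} \approx 11.5$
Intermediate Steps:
$M = -3$ ($M = -5 + 2 = -3$)
$m = -3$
$X{\left(y,o \right)} = -3$
$v = -6$ ($v = -3 - 3 = -6$)
$P{\left(S \right)} = - \frac{3}{S}$
$\left(-11 + 9\right) \left(-6\right) - P{\left(v \right)} = \left(-11 + 9\right) \left(-6\right) - - \frac{3}{-6} = \left(-2\right) \left(-6\right) - \left(-3\right) \left(- \frac{1}{6}\right) = 12 - \frac{1}{2} = \frac{23}{2}$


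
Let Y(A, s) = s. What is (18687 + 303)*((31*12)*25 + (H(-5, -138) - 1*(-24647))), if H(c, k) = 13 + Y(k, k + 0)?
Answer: 642279780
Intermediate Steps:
H(c, k) = 13 + k (H(c, k) = 13 + (k + 0) = 13 + k)
(18687 + 303)*((31*12)*25 + (H(-5, -138) - 1*(-24647))) = (18687 + 303)*((31*12)*25 + ((13 - 138) - 1*(-24647))) = 18990*(372*25 + (-125 + 24647)) = 18990*(9300 + 24522) = 18990*33822 = 642279780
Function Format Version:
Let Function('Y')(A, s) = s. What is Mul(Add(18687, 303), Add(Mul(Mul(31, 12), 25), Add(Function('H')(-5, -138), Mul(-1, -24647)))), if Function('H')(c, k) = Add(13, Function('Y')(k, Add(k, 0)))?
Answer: 642279780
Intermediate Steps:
Function('H')(c, k) = Add(13, k) (Function('H')(c, k) = Add(13, Add(k, 0)) = Add(13, k))
Mul(Add(18687, 303), Add(Mul(Mul(31, 12), 25), Add(Function('H')(-5, -138), Mul(-1, -24647)))) = Mul(Add(18687, 303), Add(Mul(Mul(31, 12), 25), Add(Add(13, -138), Mul(-1, -24647)))) = Mul(18990, Add(Mul(372, 25), Add(-125, 24647))) = Mul(18990, Add(9300, 24522)) = Mul(18990, 33822) = 642279780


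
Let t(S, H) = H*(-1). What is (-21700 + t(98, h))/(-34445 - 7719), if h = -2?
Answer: 10849/21082 ≈ 0.51461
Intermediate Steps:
t(S, H) = -H
(-21700 + t(98, h))/(-34445 - 7719) = (-21700 - 1*(-2))/(-34445 - 7719) = (-21700 + 2)/(-42164) = -21698*(-1/42164) = 10849/21082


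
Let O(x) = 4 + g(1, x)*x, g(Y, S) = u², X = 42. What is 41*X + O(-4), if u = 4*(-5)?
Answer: 126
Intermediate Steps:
u = -20
g(Y, S) = 400 (g(Y, S) = (-20)² = 400)
O(x) = 4 + 400*x
41*X + O(-4) = 41*42 + (4 + 400*(-4)) = 1722 + (4 - 1600) = 1722 - 1596 = 126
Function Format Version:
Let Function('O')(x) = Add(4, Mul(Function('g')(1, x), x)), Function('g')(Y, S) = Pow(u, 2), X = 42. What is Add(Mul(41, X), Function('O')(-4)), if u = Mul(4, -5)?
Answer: 126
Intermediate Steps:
u = -20
Function('g')(Y, S) = 400 (Function('g')(Y, S) = Pow(-20, 2) = 400)
Function('O')(x) = Add(4, Mul(400, x))
Add(Mul(41, X), Function('O')(-4)) = Add(Mul(41, 42), Add(4, Mul(400, -4))) = Add(1722, Add(4, -1600)) = Add(1722, -1596) = 126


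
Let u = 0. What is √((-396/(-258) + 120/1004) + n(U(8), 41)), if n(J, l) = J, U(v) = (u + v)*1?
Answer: 10*√11246306/10793 ≈ 3.1072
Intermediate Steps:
U(v) = v (U(v) = (0 + v)*1 = v*1 = v)
√((-396/(-258) + 120/1004) + n(U(8), 41)) = √((-396/(-258) + 120/1004) + 8) = √((-396*(-1/258) + 120*(1/1004)) + 8) = √((66/43 + 30/251) + 8) = √(17856/10793 + 8) = √(104200/10793) = 10*√11246306/10793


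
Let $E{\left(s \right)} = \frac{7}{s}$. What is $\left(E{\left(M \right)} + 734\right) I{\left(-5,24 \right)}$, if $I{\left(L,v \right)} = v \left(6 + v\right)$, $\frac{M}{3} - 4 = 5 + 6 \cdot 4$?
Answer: $\frac{5813840}{11} \approx 5.2853 \cdot 10^{5}$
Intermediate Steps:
$M = 99$ ($M = 12 + 3 \left(5 + 6 \cdot 4\right) = 12 + 3 \left(5 + 24\right) = 12 + 3 \cdot 29 = 12 + 87 = 99$)
$\left(E{\left(M \right)} + 734\right) I{\left(-5,24 \right)} = \left(\frac{7}{99} + 734\right) 24 \left(6 + 24\right) = \left(7 \cdot \frac{1}{99} + 734\right) 24 \cdot 30 = \left(\frac{7}{99} + 734\right) 720 = \frac{72673}{99} \cdot 720 = \frac{5813840}{11}$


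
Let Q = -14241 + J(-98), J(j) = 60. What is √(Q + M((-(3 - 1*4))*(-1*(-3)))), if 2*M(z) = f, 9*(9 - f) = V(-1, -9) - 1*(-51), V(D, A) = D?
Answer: 19*I*√1414/6 ≈ 119.08*I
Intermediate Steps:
f = 31/9 (f = 9 - (-1 - 1*(-51))/9 = 9 - (-1 + 51)/9 = 9 - ⅑*50 = 9 - 50/9 = 31/9 ≈ 3.4444)
M(z) = 31/18 (M(z) = (½)*(31/9) = 31/18)
Q = -14181 (Q = -14241 + 60 = -14181)
√(Q + M((-(3 - 1*4))*(-1*(-3)))) = √(-14181 + 31/18) = √(-255227/18) = 19*I*√1414/6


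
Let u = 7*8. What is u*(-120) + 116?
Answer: -6604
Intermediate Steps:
u = 56
u*(-120) + 116 = 56*(-120) + 116 = -6720 + 116 = -6604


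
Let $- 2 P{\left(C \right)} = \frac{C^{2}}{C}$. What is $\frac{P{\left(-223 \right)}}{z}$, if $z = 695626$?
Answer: $\frac{223}{1391252} \approx 0.00016029$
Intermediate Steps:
$P{\left(C \right)} = - \frac{C}{2}$ ($P{\left(C \right)} = - \frac{C^{2} \frac{1}{C}}{2} = - \frac{C}{2}$)
$\frac{P{\left(-223 \right)}}{z} = \frac{\left(- \frac{1}{2}\right) \left(-223\right)}{695626} = \frac{223}{2} \cdot \frac{1}{695626} = \frac{223}{1391252}$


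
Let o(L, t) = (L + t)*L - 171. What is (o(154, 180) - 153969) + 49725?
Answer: -52979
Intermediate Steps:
o(L, t) = -171 + L*(L + t) (o(L, t) = L*(L + t) - 171 = -171 + L*(L + t))
(o(154, 180) - 153969) + 49725 = ((-171 + 154² + 154*180) - 153969) + 49725 = ((-171 + 23716 + 27720) - 153969) + 49725 = (51265 - 153969) + 49725 = -102704 + 49725 = -52979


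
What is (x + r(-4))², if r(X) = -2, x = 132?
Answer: 16900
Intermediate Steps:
(x + r(-4))² = (132 - 2)² = 130² = 16900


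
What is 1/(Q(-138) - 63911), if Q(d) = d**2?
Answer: -1/44867 ≈ -2.2288e-5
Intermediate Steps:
1/(Q(-138) - 63911) = 1/((-138)**2 - 63911) = 1/(19044 - 63911) = 1/(-44867) = -1/44867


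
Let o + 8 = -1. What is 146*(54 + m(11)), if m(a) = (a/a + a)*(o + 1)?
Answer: -6132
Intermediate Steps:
o = -9 (o = -8 - 1 = -9)
m(a) = -8 - 8*a (m(a) = (a/a + a)*(-9 + 1) = (1 + a)*(-8) = -8 - 8*a)
146*(54 + m(11)) = 146*(54 + (-8 - 8*11)) = 146*(54 + (-8 - 88)) = 146*(54 - 96) = 146*(-42) = -6132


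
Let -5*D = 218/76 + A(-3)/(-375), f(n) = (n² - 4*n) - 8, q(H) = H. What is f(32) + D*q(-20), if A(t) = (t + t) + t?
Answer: 2136478/2375 ≈ 899.57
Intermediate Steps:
f(n) = -8 + n² - 4*n
A(t) = 3*t (A(t) = 2*t + t = 3*t)
D = -13739/23750 (D = -(218/76 + (3*(-3))/(-375))/5 = -(218*(1/76) - 9*(-1/375))/5 = -(109/38 + 3/125)/5 = -⅕*13739/4750 = -13739/23750 ≈ -0.57848)
f(32) + D*q(-20) = (-8 + 32² - 4*32) - 13739/23750*(-20) = (-8 + 1024 - 128) + 27478/2375 = 888 + 27478/2375 = 2136478/2375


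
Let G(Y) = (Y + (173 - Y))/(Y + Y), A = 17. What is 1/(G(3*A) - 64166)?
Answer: -102/6544759 ≈ -1.5585e-5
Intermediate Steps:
G(Y) = 173/(2*Y) (G(Y) = 173/((2*Y)) = 173*(1/(2*Y)) = 173/(2*Y))
1/(G(3*A) - 64166) = 1/(173/(2*((3*17))) - 64166) = 1/((173/2)/51 - 64166) = 1/((173/2)*(1/51) - 64166) = 1/(173/102 - 64166) = 1/(-6544759/102) = -102/6544759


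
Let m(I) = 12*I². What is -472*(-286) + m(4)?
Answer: 135184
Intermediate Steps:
-472*(-286) + m(4) = -472*(-286) + 12*4² = 134992 + 12*16 = 134992 + 192 = 135184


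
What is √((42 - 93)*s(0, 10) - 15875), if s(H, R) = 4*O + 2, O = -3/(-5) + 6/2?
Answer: I*√417785/5 ≈ 129.27*I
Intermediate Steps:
O = 18/5 (O = -3*(-⅕) + 6*(½) = ⅗ + 3 = 18/5 ≈ 3.6000)
s(H, R) = 82/5 (s(H, R) = 4*(18/5) + 2 = 72/5 + 2 = 82/5)
√((42 - 93)*s(0, 10) - 15875) = √((42 - 93)*(82/5) - 15875) = √(-51*82/5 - 15875) = √(-4182/5 - 15875) = √(-83557/5) = I*√417785/5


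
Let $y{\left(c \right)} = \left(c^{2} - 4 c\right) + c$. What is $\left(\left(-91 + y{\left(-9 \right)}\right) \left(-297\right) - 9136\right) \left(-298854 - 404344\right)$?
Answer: $9974863630$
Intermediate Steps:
$y{\left(c \right)} = c^{2} - 3 c$
$\left(\left(-91 + y{\left(-9 \right)}\right) \left(-297\right) - 9136\right) \left(-298854 - 404344\right) = \left(\left(-91 - 9 \left(-3 - 9\right)\right) \left(-297\right) - 9136\right) \left(-298854 - 404344\right) = \left(\left(-91 - -108\right) \left(-297\right) - 9136\right) \left(-703198\right) = \left(\left(-91 + 108\right) \left(-297\right) - 9136\right) \left(-703198\right) = \left(17 \left(-297\right) - 9136\right) \left(-703198\right) = \left(-5049 - 9136\right) \left(-703198\right) = \left(-14185\right) \left(-703198\right) = 9974863630$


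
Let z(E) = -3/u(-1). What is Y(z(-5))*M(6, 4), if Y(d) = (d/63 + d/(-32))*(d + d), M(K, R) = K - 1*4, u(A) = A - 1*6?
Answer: -31/2744 ≈ -0.011297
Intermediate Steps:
u(A) = -6 + A (u(A) = A - 6 = -6 + A)
M(K, R) = -4 + K (M(K, R) = K - 4 = -4 + K)
z(E) = 3/7 (z(E) = -3/(-6 - 1) = -3/(-7) = -3*(-⅐) = 3/7)
Y(d) = -31*d²/1008 (Y(d) = (d*(1/63) + d*(-1/32))*(2*d) = (d/63 - d/32)*(2*d) = (-31*d/2016)*(2*d) = -31*d²/1008)
Y(z(-5))*M(6, 4) = (-31*(3/7)²/1008)*(-4 + 6) = -31/1008*9/49*2 = -31/5488*2 = -31/2744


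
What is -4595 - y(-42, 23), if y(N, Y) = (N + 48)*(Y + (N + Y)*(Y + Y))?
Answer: 511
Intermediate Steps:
y(N, Y) = (48 + N)*(Y + 2*Y*(N + Y)) (y(N, Y) = (48 + N)*(Y + (N + Y)*(2*Y)) = (48 + N)*(Y + 2*Y*(N + Y)))
-4595 - y(-42, 23) = -4595 - 23*(48 + 2*(-42)**2 + 96*23 + 97*(-42) + 2*(-42)*23) = -4595 - 23*(48 + 2*1764 + 2208 - 4074 - 1932) = -4595 - 23*(48 + 3528 + 2208 - 4074 - 1932) = -4595 - 23*(-222) = -4595 - 1*(-5106) = -4595 + 5106 = 511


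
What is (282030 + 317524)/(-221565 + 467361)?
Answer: 299777/122898 ≈ 2.4392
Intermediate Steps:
(282030 + 317524)/(-221565 + 467361) = 599554/245796 = 599554*(1/245796) = 299777/122898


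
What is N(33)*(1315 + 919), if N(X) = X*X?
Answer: 2432826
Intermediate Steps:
N(X) = X²
N(33)*(1315 + 919) = 33²*(1315 + 919) = 1089*2234 = 2432826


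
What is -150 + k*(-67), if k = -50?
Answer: 3200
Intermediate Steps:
-150 + k*(-67) = -150 - 50*(-67) = -150 + 3350 = 3200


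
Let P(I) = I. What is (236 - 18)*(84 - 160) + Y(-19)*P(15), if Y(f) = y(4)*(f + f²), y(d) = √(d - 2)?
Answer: -16568 + 5130*√2 ≈ -9313.1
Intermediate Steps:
y(d) = √(-2 + d)
Y(f) = √2*(f + f²) (Y(f) = √(-2 + 4)*(f + f²) = √2*(f + f²))
(236 - 18)*(84 - 160) + Y(-19)*P(15) = (236 - 18)*(84 - 160) - 19*√2*(1 - 19)*15 = 218*(-76) - 19*√2*(-18)*15 = -16568 + (342*√2)*15 = -16568 + 5130*√2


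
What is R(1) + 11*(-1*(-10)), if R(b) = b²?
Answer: 111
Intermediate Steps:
R(1) + 11*(-1*(-10)) = 1² + 11*(-1*(-10)) = 1 + 11*10 = 1 + 110 = 111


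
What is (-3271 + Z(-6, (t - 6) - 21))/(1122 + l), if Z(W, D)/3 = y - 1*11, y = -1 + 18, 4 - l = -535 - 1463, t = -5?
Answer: -3253/3124 ≈ -1.0413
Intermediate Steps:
l = 2002 (l = 4 - (-535 - 1463) = 4 - 1*(-1998) = 4 + 1998 = 2002)
y = 17
Z(W, D) = 18 (Z(W, D) = 3*(17 - 1*11) = 3*(17 - 11) = 3*6 = 18)
(-3271 + Z(-6, (t - 6) - 21))/(1122 + l) = (-3271 + 18)/(1122 + 2002) = -3253/3124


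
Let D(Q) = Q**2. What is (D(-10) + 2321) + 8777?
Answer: 11198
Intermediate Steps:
(D(-10) + 2321) + 8777 = ((-10)**2 + 2321) + 8777 = (100 + 2321) + 8777 = 2421 + 8777 = 11198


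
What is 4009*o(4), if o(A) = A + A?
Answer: 32072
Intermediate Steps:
o(A) = 2*A
4009*o(4) = 4009*(2*4) = 4009*8 = 32072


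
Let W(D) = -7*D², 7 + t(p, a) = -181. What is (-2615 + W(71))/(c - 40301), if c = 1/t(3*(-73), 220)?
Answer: 7125576/7576589 ≈ 0.94047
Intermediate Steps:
t(p, a) = -188 (t(p, a) = -7 - 181 = -188)
c = -1/188 (c = 1/(-188) = -1/188 ≈ -0.0053191)
(-2615 + W(71))/(c - 40301) = (-2615 - 7*71²)/(-1/188 - 40301) = (-2615 - 7*5041)/(-7576589/188) = (-2615 - 35287)*(-188/7576589) = -37902*(-188/7576589) = 7125576/7576589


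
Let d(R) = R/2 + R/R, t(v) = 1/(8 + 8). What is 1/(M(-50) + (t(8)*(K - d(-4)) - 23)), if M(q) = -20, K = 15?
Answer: -1/42 ≈ -0.023810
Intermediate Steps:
t(v) = 1/16
d(R) = 1 + R/2 (d(R) = R*(1/2) + 1 = R/2 + 1 = 1 + R/2)
1/(M(-50) + (t(8)*(K - d(-4)) - 23)) = 1/(-20 + ((15 - (1 + (1/2)*(-4)))/16 - 23)) = 1/(-20 + ((15 - (1 - 2))/16 - 23)) = 1/(-20 + ((15 - 1*(-1))/16 - 23)) = 1/(-20 + ((15 + 1)/16 - 23)) = 1/(-20 + ((1/16)*16 - 23)) = 1/(-20 + (1 - 23)) = 1/(-20 - 22) = 1/(-42) = -1/42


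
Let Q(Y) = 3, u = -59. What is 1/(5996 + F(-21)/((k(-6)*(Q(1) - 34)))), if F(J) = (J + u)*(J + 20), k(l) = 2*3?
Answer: 93/557588 ≈ 0.00016679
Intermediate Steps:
k(l) = 6
F(J) = (-59 + J)*(20 + J) (F(J) = (J - 59)*(J + 20) = (-59 + J)*(20 + J))
1/(5996 + F(-21)/((k(-6)*(Q(1) - 34)))) = 1/(5996 + (-1180 + (-21)² - 39*(-21))/((6*(3 - 34)))) = 1/(5996 + (-1180 + 441 + 819)/((6*(-31)))) = 1/(5996 + 80/(-186)) = 1/(5996 + 80*(-1/186)) = 1/(5996 - 40/93) = 1/(557588/93) = 93/557588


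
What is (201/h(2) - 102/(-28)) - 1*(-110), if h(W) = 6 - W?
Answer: 4589/28 ≈ 163.89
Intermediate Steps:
(201/h(2) - 102/(-28)) - 1*(-110) = (201/(6 - 1*2) - 102/(-28)) - 1*(-110) = (201/(6 - 2) - 102*(-1/28)) + 110 = (201/4 + 51/14) + 110 = 1509/28 + 110 = 4589/28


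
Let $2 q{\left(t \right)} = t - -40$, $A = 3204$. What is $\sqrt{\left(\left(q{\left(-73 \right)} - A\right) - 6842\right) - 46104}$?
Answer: $\frac{i \sqrt{224666}}{2} \approx 236.99 i$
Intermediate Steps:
$q{\left(t \right)} = 20 + \frac{t}{2}$ ($q{\left(t \right)} = \frac{t - -40}{2} = \frac{t + 40}{2} = \frac{40 + t}{2} = 20 + \frac{t}{2}$)
$\sqrt{\left(\left(q{\left(-73 \right)} - A\right) - 6842\right) - 46104} = \sqrt{\left(\left(\left(20 + \frac{1}{2} \left(-73\right)\right) - 3204\right) - 6842\right) - 46104} = \sqrt{\left(\left(\left(20 - \frac{73}{2}\right) - 3204\right) - 6842\right) - 46104} = \sqrt{\left(\left(- \frac{33}{2} - 3204\right) - 6842\right) - 46104} = \sqrt{\left(- \frac{6441}{2} - 6842\right) - 46104} = \sqrt{- \frac{20125}{2} - 46104} = \sqrt{- \frac{112333}{2}} = \frac{i \sqrt{224666}}{2}$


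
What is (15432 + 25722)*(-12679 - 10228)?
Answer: -942714678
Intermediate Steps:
(15432 + 25722)*(-12679 - 10228) = 41154*(-22907) = -942714678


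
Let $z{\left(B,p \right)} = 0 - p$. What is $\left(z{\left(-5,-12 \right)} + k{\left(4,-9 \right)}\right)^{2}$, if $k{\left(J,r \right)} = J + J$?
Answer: $400$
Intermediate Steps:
$k{\left(J,r \right)} = 2 J$
$z{\left(B,p \right)} = - p$
$\left(z{\left(-5,-12 \right)} + k{\left(4,-9 \right)}\right)^{2} = \left(\left(-1\right) \left(-12\right) + 2 \cdot 4\right)^{2} = \left(12 + 8\right)^{2} = 20^{2} = 400$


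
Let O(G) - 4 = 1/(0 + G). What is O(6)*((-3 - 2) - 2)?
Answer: -175/6 ≈ -29.167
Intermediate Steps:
O(G) = 4 + 1/G (O(G) = 4 + 1/(0 + G) = 4 + 1/G)
O(6)*((-3 - 2) - 2) = (4 + 1/6)*((-3 - 2) - 2) = (4 + ⅙)*(-5 - 2) = (25/6)*(-7) = -175/6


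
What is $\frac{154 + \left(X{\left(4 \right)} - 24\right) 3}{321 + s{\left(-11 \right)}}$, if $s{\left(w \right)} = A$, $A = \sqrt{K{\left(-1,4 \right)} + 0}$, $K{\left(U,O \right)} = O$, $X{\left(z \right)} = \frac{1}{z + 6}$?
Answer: $\frac{823}{3230} \approx 0.2548$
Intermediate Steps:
$X{\left(z \right)} = \frac{1}{6 + z}$
$A = 2$ ($A = \sqrt{4 + 0} = \sqrt{4} = 2$)
$s{\left(w \right)} = 2$
$\frac{154 + \left(X{\left(4 \right)} - 24\right) 3}{321 + s{\left(-11 \right)}} = \frac{154 + \left(\frac{1}{6 + 4} - 24\right) 3}{321 + 2} = \frac{154 + \left(\frac{1}{10} - 24\right) 3}{323} = \left(154 + \left(\frac{1}{10} - 24\right) 3\right) \frac{1}{323} = \left(154 - \frac{717}{10}\right) \frac{1}{323} = \frac{823}{10} \cdot \frac{1}{323} = \frac{823}{3230}$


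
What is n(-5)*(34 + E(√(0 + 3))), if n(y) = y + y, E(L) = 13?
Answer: -470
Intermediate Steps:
n(y) = 2*y
n(-5)*(34 + E(√(0 + 3))) = (2*(-5))*(34 + 13) = -10*47 = -470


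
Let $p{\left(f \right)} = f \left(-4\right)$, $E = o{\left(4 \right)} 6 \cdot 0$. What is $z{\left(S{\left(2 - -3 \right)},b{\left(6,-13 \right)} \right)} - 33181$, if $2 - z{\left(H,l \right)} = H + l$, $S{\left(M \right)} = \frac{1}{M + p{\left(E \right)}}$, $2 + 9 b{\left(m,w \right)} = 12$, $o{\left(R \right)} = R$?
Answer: $- \frac{1493114}{45} \approx -33180.0$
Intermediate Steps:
$b{\left(m,w \right)} = \frac{10}{9}$ ($b{\left(m,w \right)} = - \frac{2}{9} + \frac{1}{9} \cdot 12 = - \frac{2}{9} + \frac{4}{3} = \frac{10}{9}$)
$E = 0$ ($E = 4 \cdot 6 \cdot 0 = 24 \cdot 0 = 0$)
$p{\left(f \right)} = - 4 f$
$S{\left(M \right)} = \frac{1}{M}$ ($S{\left(M \right)} = \frac{1}{M - 0} = \frac{1}{M + 0} = \frac{1}{M}$)
$z{\left(H,l \right)} = 2 - H - l$ ($z{\left(H,l \right)} = 2 - \left(H + l\right) = 2 - H - l$)
$z{\left(S{\left(2 - -3 \right)},b{\left(6,-13 \right)} \right)} - 33181 = \left(2 - \frac{1}{2 - -3} - \frac{10}{9}\right) - 33181 = \left(2 - \frac{1}{2 + 3} - \frac{10}{9}\right) - 33181 = \left(2 - \frac{1}{5} - \frac{10}{9}\right) - 33181 = \frac{31}{45} - 33181 = - \frac{1493114}{45}$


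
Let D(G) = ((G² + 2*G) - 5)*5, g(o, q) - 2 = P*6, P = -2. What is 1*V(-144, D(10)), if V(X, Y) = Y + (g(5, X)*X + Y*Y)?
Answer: 332640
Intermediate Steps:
g(o, q) = -10 (g(o, q) = 2 - 2*6 = 2 - 12 = -10)
D(G) = -25 + 5*G² + 10*G (D(G) = (-5 + G² + 2*G)*5 = -25 + 5*G² + 10*G)
V(X, Y) = Y + Y² - 10*X (V(X, Y) = Y + (-10*X + Y*Y) = Y + (-10*X + Y²) = Y + (Y² - 10*X) = Y + Y² - 10*X)
1*V(-144, D(10)) = 1*((-25 + 5*10² + 10*10) + (-25 + 5*10² + 10*10)² - 10*(-144)) = 1*((-25 + 5*100 + 100) + (-25 + 5*100 + 100)² + 1440) = 1*((-25 + 500 + 100) + (-25 + 500 + 100)² + 1440) = 1*(575 + 575² + 1440) = 1*(575 + 330625 + 1440) = 1*332640 = 332640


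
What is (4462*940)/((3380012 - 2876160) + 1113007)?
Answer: 4194280/1616859 ≈ 2.5941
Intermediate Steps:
(4462*940)/((3380012 - 2876160) + 1113007) = 4194280/(503852 + 1113007) = 4194280/1616859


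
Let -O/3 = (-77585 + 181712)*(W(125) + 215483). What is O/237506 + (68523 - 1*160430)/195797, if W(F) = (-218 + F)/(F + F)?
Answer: -3294910600712141149/11625740570500 ≈ -2.8342e+5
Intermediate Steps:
W(F) = (-218 + F)/(2*F) (W(F) = (-218 + F)/((2*F)) = (-218 + F)*(1/(2*F)) = (-218 + F)/(2*F))
O = -16828169704317/250 (O = -3*(-77585 + 181712)*((1/2)*(-218 + 125)/125 + 215483) = -312381*((1/2)*(1/125)*(-93) + 215483) = -312381*(-93/250 + 215483) = -312381*53870657/250 = -3*5609389901439/250 = -16828169704317/250 ≈ -6.7313e+10)
O/237506 + (68523 - 1*160430)/195797 = -16828169704317/250/237506 + (68523 - 1*160430)/195797 = -16828169704317/250*1/237506 + (68523 - 160430)*(1/195797) = -16828169704317/59376500 - 91907*1/195797 = -16828169704317/59376500 - 91907/195797 = -3294910600712141149/11625740570500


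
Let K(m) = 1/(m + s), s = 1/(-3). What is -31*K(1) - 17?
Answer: -127/2 ≈ -63.500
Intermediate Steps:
s = -⅓ ≈ -0.33333
K(m) = 1/(-⅓ + m) (K(m) = 1/(m - ⅓) = 1/(-⅓ + m))
-31*K(1) - 17 = -93/(-1 + 3*1) - 17 = -93/(-1 + 3) - 17 = -93/2 - 17 = -127/2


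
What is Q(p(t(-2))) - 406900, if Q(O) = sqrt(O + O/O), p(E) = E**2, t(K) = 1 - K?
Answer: -406900 + sqrt(10) ≈ -4.0690e+5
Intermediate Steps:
Q(O) = sqrt(1 + O) (Q(O) = sqrt(O + 1) = sqrt(1 + O))
Q(p(t(-2))) - 406900 = sqrt(1 + (1 - 1*(-2))**2) - 406900 = sqrt(1 + (1 + 2)**2) - 406900 = sqrt(1 + 3**2) - 406900 = sqrt(1 + 9) - 406900 = sqrt(10) - 406900 = -406900 + sqrt(10)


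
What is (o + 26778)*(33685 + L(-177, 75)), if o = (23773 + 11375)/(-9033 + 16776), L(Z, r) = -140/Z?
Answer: 14212215155710/15753 ≈ 9.0219e+8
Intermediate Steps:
o = 404/89 (o = 35148/7743 = 35148*(1/7743) = 404/89 ≈ 4.5393)
(o + 26778)*(33685 + L(-177, 75)) = (404/89 + 26778)*(33685 - 140/(-177)) = 2383646*(33685 - 140*(-1/177))/89 = 2383646*(33685 + 140/177)/89 = (2383646/89)*(5962385/177) = 14212215155710/15753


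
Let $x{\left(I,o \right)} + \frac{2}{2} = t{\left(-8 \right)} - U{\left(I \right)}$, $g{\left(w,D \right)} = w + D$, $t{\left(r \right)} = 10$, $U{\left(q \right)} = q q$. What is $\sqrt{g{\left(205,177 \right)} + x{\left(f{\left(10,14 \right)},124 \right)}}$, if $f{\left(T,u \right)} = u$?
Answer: $\sqrt{195} \approx 13.964$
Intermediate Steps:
$U{\left(q \right)} = q^{2}$
$g{\left(w,D \right)} = D + w$
$x{\left(I,o \right)} = 9 - I^{2}$ ($x{\left(I,o \right)} = -1 - \left(-10 + I^{2}\right) = 9 - I^{2}$)
$\sqrt{g{\left(205,177 \right)} + x{\left(f{\left(10,14 \right)},124 \right)}} = \sqrt{\left(177 + 205\right) + \left(9 - 14^{2}\right)} = \sqrt{382 + \left(9 - 196\right)} = \sqrt{382 - 187} = \sqrt{195}$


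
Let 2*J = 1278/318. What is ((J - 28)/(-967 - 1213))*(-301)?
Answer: -165851/46216 ≈ -3.5886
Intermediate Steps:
J = 213/106 (J = (1278/318)/2 = (1278*(1/318))/2 = (½)*(213/53) = 213/106 ≈ 2.0094)
((J - 28)/(-967 - 1213))*(-301) = ((213/106 - 28)/(-967 - 1213))*(-301) = -2755/106/(-2180)*(-301) = -2755/106*(-1/2180)*(-301) = (551/46216)*(-301) = -165851/46216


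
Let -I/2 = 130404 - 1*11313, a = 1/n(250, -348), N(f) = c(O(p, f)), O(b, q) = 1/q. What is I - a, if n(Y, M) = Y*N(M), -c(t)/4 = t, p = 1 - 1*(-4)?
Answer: -59545587/250 ≈ -2.3818e+5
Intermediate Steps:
p = 5 (p = 1 + 4 = 5)
c(t) = -4*t
N(f) = -4/f
n(Y, M) = -4*Y/M (n(Y, M) = Y*(-4/M) = -4*Y/M)
a = 87/250 (a = 1/(-4*250/(-348)) = 1/(-4*250*(-1/348)) = 1/(250/87) = 87/250 ≈ 0.34800)
I = -238182 (I = -2*(130404 - 1*11313) = -2*(130404 - 11313) = -2*119091 = -238182)
I - a = -238182 - 1*87/250 = -238182 - 87/250 = -59545587/250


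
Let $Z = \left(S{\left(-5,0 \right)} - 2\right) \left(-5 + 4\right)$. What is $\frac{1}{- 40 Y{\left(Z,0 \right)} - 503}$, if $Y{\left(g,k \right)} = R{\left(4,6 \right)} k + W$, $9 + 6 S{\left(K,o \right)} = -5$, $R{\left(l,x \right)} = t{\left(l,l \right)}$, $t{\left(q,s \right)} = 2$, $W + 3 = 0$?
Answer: $- \frac{1}{383} \approx -0.002611$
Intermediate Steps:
$W = -3$ ($W = -3 + 0 = -3$)
$R{\left(l,x \right)} = 2$
$S{\left(K,o \right)} = - \frac{7}{3}$ ($S{\left(K,o \right)} = - \frac{3}{2} + \frac{1}{6} \left(-5\right) = - \frac{3}{2} - \frac{5}{6} = - \frac{7}{3}$)
$Z = \frac{13}{3}$ ($Z = \left(- \frac{7}{3} - 2\right) \left(-5 + 4\right) = \left(- \frac{13}{3}\right) \left(-1\right) = \frac{13}{3} \approx 4.3333$)
$Y{\left(g,k \right)} = -3 + 2 k$ ($Y{\left(g,k \right)} = 2 k - 3 = -3 + 2 k$)
$\frac{1}{- 40 Y{\left(Z,0 \right)} - 503} = \frac{1}{- 40 \left(-3 + 2 \cdot 0\right) - 503} = \frac{1}{- 40 \left(-3 + 0\right) - 503} = \frac{1}{\left(-40\right) \left(-3\right) - 503} = \frac{1}{120 - 503} = \frac{1}{-383} = - \frac{1}{383}$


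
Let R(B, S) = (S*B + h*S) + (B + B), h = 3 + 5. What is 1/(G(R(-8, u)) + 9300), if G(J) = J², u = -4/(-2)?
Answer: 1/9556 ≈ 0.00010465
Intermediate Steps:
h = 8
u = 2 (u = -4*(-½) = 2)
R(B, S) = 2*B + 8*S + B*S (R(B, S) = (S*B + 8*S) + (B + B) = (B*S + 8*S) + 2*B = (8*S + B*S) + 2*B = 2*B + 8*S + B*S)
1/(G(R(-8, u)) + 9300) = 1/((2*(-8) + 8*2 - 8*2)² + 9300) = 1/((-16 + 16 - 16)² + 9300) = 1/((-16)² + 9300) = 1/(256 + 9300) = 1/9556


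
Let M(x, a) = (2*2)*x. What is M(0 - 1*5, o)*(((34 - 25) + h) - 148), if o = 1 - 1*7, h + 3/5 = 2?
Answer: 2752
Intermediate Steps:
h = 7/5 (h = -3/5 + 2 = 7/5 ≈ 1.4000)
o = -6 (o = 1 - 7 = -6)
M(x, a) = 4*x
M(0 - 1*5, o)*(((34 - 25) + h) - 148) = (4*(0 - 1*5))*(((34 - 25) + 7/5) - 148) = (4*(0 - 5))*((9 + 7/5) - 148) = (4*(-5))*(52/5 - 148) = -20*(-688/5) = 2752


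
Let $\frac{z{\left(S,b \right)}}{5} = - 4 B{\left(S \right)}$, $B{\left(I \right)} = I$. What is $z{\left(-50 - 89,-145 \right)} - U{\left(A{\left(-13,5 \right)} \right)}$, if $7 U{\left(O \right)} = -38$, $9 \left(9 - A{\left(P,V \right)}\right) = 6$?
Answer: $\frac{19498}{7} \approx 2785.4$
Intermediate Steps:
$A{\left(P,V \right)} = \frac{25}{3}$ ($A{\left(P,V \right)} = 9 - \frac{2}{3} = \frac{25}{3}$)
$U{\left(O \right)} = - \frac{38}{7}$ ($U{\left(O \right)} = \frac{1}{7} \left(-38\right) = - \frac{38}{7}$)
$z{\left(S,b \right)} = - 20 S$ ($z{\left(S,b \right)} = 5 \left(- 4 S\right) = - 20 S$)
$z{\left(-50 - 89,-145 \right)} - U{\left(A{\left(-13,5 \right)} \right)} = - 20 \left(-50 - 89\right) - - \frac{38}{7} = \left(-20\right) \left(-139\right) + \frac{38}{7} = 2780 + \frac{38}{7} = \frac{19498}{7}$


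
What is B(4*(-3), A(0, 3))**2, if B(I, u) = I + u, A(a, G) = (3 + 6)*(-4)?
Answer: 2304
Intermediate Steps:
A(a, G) = -36 (A(a, G) = 9*(-4) = -36)
B(4*(-3), A(0, 3))**2 = (4*(-3) - 36)**2 = (-12 - 36)**2 = (-48)**2 = 2304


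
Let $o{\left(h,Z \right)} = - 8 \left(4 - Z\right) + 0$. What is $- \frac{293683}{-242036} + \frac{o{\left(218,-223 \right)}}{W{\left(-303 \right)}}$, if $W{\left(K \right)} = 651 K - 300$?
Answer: $\frac{58457495075}{47814937908} \approx 1.2226$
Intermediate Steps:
$W{\left(K \right)} = -300 + 651 K$
$o{\left(h,Z \right)} = -32 + 8 Z$ ($o{\left(h,Z \right)} = \left(-32 + 8 Z\right) + 0 = -32 + 8 Z$)
$- \frac{293683}{-242036} + \frac{o{\left(218,-223 \right)}}{W{\left(-303 \right)}} = - \frac{293683}{-242036} + \frac{-32 + 8 \left(-223\right)}{-300 + 651 \left(-303\right)} = \left(-293683\right) \left(- \frac{1}{242036}\right) + \frac{-32 - 1784}{-300 - 197253} = \frac{293683}{242036} - \frac{1816}{-197553} = \frac{293683}{242036} - - \frac{1816}{197553} = \frac{293683}{242036} + \frac{1816}{197553} = \frac{58457495075}{47814937908}$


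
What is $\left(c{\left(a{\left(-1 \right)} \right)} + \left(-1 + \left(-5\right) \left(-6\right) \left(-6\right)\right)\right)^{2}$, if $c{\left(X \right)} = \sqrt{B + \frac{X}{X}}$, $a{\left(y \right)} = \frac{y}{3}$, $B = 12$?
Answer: $\left(181 - \sqrt{13}\right)^{2} \approx 31469.0$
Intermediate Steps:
$a{\left(y \right)} = \frac{y}{3}$ ($a{\left(y \right)} = y \frac{1}{3} = \frac{y}{3}$)
$c{\left(X \right)} = \sqrt{13}$ ($c{\left(X \right)} = \sqrt{12 + \frac{X}{X}} = \sqrt{12 + 1} = \sqrt{13}$)
$\left(c{\left(a{\left(-1 \right)} \right)} + \left(-1 + \left(-5\right) \left(-6\right) \left(-6\right)\right)\right)^{2} = \left(\sqrt{13} + \left(-1 + \left(-5\right) \left(-6\right) \left(-6\right)\right)\right)^{2} = \left(\sqrt{13} + \left(-1 + 30 \left(-6\right)\right)\right)^{2} = \left(\sqrt{13} - 181\right)^{2} = \left(-181 + \sqrt{13}\right)^{2}$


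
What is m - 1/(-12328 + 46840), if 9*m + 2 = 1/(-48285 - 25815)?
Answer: -426281651/1918004400 ≈ -0.22225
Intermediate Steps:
m = -148201/666900 (m = -2/9 + 1/(9*(-48285 - 25815)) = -2/9 + (⅑)/(-74100) = -2/9 + (⅑)*(-1/74100) = -2/9 - 1/666900 = -148201/666900 ≈ -0.22222)
m - 1/(-12328 + 46840) = -148201/666900 - 1/(-12328 + 46840) = -148201/666900 - 1/34512 = -426281651/1918004400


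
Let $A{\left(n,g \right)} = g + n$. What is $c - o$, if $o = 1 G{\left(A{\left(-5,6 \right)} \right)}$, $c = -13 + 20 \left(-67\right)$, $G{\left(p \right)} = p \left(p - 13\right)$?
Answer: $-1341$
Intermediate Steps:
$G{\left(p \right)} = p \left(-13 + p\right)$
$c = -1353$ ($c = -13 - 1340 = -1353$)
$o = -12$ ($o = 1 \left(6 - 5\right) \left(-13 + \left(6 - 5\right)\right) = 1 \cdot 1 \left(-13 + 1\right) = 1 \cdot 1 \left(-12\right) = 1 \left(-12\right) = -12$)
$c - o = -1353 - -12 = -1353 + 12 = -1341$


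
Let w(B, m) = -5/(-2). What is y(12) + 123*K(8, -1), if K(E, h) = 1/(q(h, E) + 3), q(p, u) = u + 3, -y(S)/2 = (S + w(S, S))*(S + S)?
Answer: -9621/14 ≈ -687.21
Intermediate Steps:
w(B, m) = 5/2 (w(B, m) = -5*(-½) = 5/2)
y(S) = -4*S*(5/2 + S) (y(S) = -2*(S + 5/2)*(S + S) = -2*(5/2 + S)*2*S = -4*S*(5/2 + S))
q(p, u) = 3 + u
K(E, h) = 1/(6 + E) (K(E, h) = 1/((3 + E) + 3) = 1/(6 + E))
y(12) + 123*K(8, -1) = -2*12*(5 + 2*12) + 123/(6 + 8) = -2*12*(5 + 24) + 123/14 = -2*12*29 + 123*(1/14) = -696 + 123/14 = -9621/14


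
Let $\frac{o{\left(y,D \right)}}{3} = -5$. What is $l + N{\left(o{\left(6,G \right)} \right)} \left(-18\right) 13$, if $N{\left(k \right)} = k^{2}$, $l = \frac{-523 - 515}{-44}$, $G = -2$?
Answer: $- \frac{1157781}{22} \approx -52626.0$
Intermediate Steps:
$o{\left(y,D \right)} = -15$ ($o{\left(y,D \right)} = 3 \left(-5\right) = -15$)
$l = \frac{519}{22}$ ($l = \left(- \frac{1}{44}\right) \left(-1038\right) = \frac{519}{22} \approx 23.591$)
$l + N{\left(o{\left(6,G \right)} \right)} \left(-18\right) 13 = \frac{519}{22} + \left(-15\right)^{2} \left(-18\right) 13 = \frac{519}{22} + 225 \left(-18\right) 13 = \frac{519}{22} - 52650 = - \frac{1157781}{22}$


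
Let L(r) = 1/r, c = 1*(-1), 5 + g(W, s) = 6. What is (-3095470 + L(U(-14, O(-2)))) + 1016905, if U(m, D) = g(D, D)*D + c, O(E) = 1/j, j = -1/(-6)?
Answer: -10392824/5 ≈ -2.0786e+6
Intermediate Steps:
j = 1/6 (j = -1*(-1/6) = 1/6 ≈ 0.16667)
g(W, s) = 1 (g(W, s) = -5 + 6 = 1)
O(E) = 6 (O(E) = 1/(1/6) = 6)
c = -1
U(m, D) = -1 + D (U(m, D) = 1*D - 1 = D - 1 = -1 + D)
(-3095470 + L(U(-14, O(-2)))) + 1016905 = (-3095470 + 1/(-1 + 6)) + 1016905 = (-3095470 + 1/5) + 1016905 = -15477349/5 + 1016905 = -10392824/5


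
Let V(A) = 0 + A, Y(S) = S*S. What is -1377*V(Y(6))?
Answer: -49572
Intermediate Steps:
Y(S) = S²
V(A) = A
-1377*V(Y(6)) = -1377*6² = -1377*36 = -49572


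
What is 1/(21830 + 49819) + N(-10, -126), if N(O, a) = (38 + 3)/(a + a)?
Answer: -108791/668724 ≈ -0.16268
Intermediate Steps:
N(O, a) = 41/(2*a) (N(O, a) = 41/((2*a)) = 41*(1/(2*a)) = 41/(2*a))
1/(21830 + 49819) + N(-10, -126) = 1/(21830 + 49819) + (41/2)/(-126) = 1/71649 + (41/2)*(-1/126) = 1/71649 - 41/252 = -108791/668724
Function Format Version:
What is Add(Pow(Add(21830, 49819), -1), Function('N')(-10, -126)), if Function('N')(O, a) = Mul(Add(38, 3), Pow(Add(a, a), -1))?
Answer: Rational(-108791, 668724) ≈ -0.16268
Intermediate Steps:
Function('N')(O, a) = Mul(Rational(41, 2), Pow(a, -1)) (Function('N')(O, a) = Mul(41, Pow(Mul(2, a), -1)) = Mul(41, Mul(Rational(1, 2), Pow(a, -1))) = Mul(Rational(41, 2), Pow(a, -1)))
Add(Pow(Add(21830, 49819), -1), Function('N')(-10, -126)) = Add(Pow(Add(21830, 49819), -1), Mul(Rational(41, 2), Pow(-126, -1))) = Add(Pow(71649, -1), Mul(Rational(41, 2), Rational(-1, 126))) = Add(Rational(1, 71649), Rational(-41, 252)) = Rational(-108791, 668724)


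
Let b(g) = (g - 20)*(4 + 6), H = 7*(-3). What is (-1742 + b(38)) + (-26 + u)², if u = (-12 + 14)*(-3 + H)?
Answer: 3914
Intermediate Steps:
H = -21
u = -48 (u = (-12 + 14)*(-3 - 21) = 2*(-24) = -48)
b(g) = -200 + 10*g (b(g) = (-20 + g)*10 = -200 + 10*g)
(-1742 + b(38)) + (-26 + u)² = (-1742 + (-200 + 10*38)) + (-26 - 48)² = (-1742 + (-200 + 380)) + (-74)² = (-1742 + 180) + 5476 = -1562 + 5476 = 3914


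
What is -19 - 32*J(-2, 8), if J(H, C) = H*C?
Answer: 493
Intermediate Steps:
J(H, C) = C*H
-19 - 32*J(-2, 8) = -19 - 256*(-2) = -19 - 32*(-16) = -19 + 512 = 493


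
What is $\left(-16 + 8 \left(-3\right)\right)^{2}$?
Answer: $1600$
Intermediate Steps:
$\left(-16 + 8 \left(-3\right)\right)^{2} = \left(-16 - 24\right)^{2} = \left(-40\right)^{2} = 1600$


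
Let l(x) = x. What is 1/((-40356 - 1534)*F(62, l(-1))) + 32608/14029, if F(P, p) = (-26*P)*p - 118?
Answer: 2040727971251/877986166140 ≈ 2.3243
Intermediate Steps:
F(P, p) = -118 - 26*P*p (F(P, p) = -26*P*p - 118 = -118 - 26*P*p)
1/((-40356 - 1534)*F(62, l(-1))) + 32608/14029 = 1/((-40356 - 1534)*(-118 - 26*62*(-1))) + 32608/14029 = 1/((-41890)*(-118 + 1612)) + 32608*(1/14029) = -1/41890/1494 + 32608/14029 = -1/41890*1/1494 + 32608/14029 = -1/62583660 + 32608/14029 = 2040727971251/877986166140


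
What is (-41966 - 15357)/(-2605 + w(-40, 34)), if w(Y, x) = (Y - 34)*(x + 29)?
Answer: 57323/7267 ≈ 7.8881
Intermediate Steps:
w(Y, x) = (-34 + Y)*(29 + x)
(-41966 - 15357)/(-2605 + w(-40, 34)) = (-41966 - 15357)/(-2605 + (-986 - 34*34 + 29*(-40) - 40*34)) = -57323/(-2605 + (-986 - 1156 - 1160 - 1360)) = -57323/(-2605 - 4662) = -57323/(-7267) = -57323*(-1/7267) = 57323/7267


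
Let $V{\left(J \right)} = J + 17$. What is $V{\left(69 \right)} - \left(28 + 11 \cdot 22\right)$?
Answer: $-184$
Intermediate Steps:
$V{\left(J \right)} = 17 + J$
$V{\left(69 \right)} - \left(28 + 11 \cdot 22\right) = \left(17 + 69\right) - \left(28 + 11 \cdot 22\right) = 86 - \left(28 + 242\right) = 86 - 270 = -184$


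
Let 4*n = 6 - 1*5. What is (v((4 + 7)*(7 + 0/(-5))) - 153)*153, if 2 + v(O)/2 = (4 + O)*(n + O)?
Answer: 3781395/2 ≈ 1.8907e+6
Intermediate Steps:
n = 1/4 (n = (6 - 1*5)/4 = (6 - 5)/4 = (1/4)*1 = 1/4 ≈ 0.25000)
v(O) = -4 + 2*(4 + O)*(1/4 + O) (v(O) = -4 + 2*((4 + O)*(1/4 + O)) = -4 + 2*(4 + O)*(1/4 + O))
(v((4 + 7)*(7 + 0/(-5))) - 153)*153 = ((-2 + 2*((4 + 7)*(7 + 0/(-5)))**2 + 17*((4 + 7)*(7 + 0/(-5)))/2) - 153)*153 = ((-2 + 2*(11*(7 + 0*(-1/5)))**2 + 17*(11*(7 + 0*(-1/5)))/2) - 153)*153 = ((-2 + 2*(11*(7 + 0))**2 + 17*(11*(7 + 0))/2) - 153)*153 = ((-2 + 2*(11*7)**2 + 17*(11*7)/2) - 153)*153 = ((-2 + 2*77**2 + (17/2)*77) - 153)*153 = ((-2 + 2*5929 + 1309/2) - 153)*153 = ((-2 + 11858 + 1309/2) - 153)*153 = (25021/2 - 153)*153 = (24715/2)*153 = 3781395/2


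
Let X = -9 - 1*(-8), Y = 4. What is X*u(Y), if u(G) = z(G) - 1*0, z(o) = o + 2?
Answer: -6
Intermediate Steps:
z(o) = 2 + o
X = -1 (X = -9 + 8 = -1)
u(G) = 2 + G (u(G) = (2 + G) - 1*0 = (2 + G) + 0 = 2 + G)
X*u(Y) = -(2 + 4) = -1*6 = -6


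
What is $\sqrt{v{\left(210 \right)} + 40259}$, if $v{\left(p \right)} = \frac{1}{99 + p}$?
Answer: $\frac{4 \sqrt{240248118}}{309} \approx 200.65$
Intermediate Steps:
$\sqrt{v{\left(210 \right)} + 40259} = \sqrt{\frac{1}{99 + 210} + 40259} = \sqrt{\frac{1}{309} + 40259} = \sqrt{\frac{12440032}{309}} = \frac{4 \sqrt{240248118}}{309}$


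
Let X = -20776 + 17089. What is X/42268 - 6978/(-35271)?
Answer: 54967309/496944876 ≈ 0.11061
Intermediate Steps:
X = -3687
X/42268 - 6978/(-35271) = -3687/42268 - 6978/(-35271) = -3687*1/42268 - 6978*(-1/35271) = -3687/42268 + 2326/11757 = 54967309/496944876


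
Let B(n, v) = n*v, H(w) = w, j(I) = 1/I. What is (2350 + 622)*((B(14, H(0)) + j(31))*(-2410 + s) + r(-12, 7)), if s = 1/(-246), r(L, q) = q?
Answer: -801665794/3813 ≈ -2.1025e+5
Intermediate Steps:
s = -1/246 ≈ -0.0040650
(2350 + 622)*((B(14, H(0)) + j(31))*(-2410 + s) + r(-12, 7)) = (2350 + 622)*((14*0 + 1/31)*(-2410 - 1/246) + 7) = 2972*((0 + 1/31)*(-592861/246) + 7) = 2972*((1/31)*(-592861/246) + 7) = 2972*(-592861/7626 + 7) = 2972*(-539479/7626) = -801665794/3813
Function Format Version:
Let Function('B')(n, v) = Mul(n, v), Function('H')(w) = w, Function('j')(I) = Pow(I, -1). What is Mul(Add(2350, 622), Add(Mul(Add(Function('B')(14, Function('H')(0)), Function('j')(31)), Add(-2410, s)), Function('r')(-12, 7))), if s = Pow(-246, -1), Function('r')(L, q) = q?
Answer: Rational(-801665794, 3813) ≈ -2.1025e+5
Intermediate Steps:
s = Rational(-1, 246) ≈ -0.0040650
Mul(Add(2350, 622), Add(Mul(Add(Function('B')(14, Function('H')(0)), Function('j')(31)), Add(-2410, s)), Function('r')(-12, 7))) = Mul(Add(2350, 622), Add(Mul(Add(Mul(14, 0), Pow(31, -1)), Add(-2410, Rational(-1, 246))), 7)) = Mul(2972, Add(Mul(Add(0, Rational(1, 31)), Rational(-592861, 246)), 7)) = Mul(2972, Add(Mul(Rational(1, 31), Rational(-592861, 246)), 7)) = Mul(2972, Add(Rational(-592861, 7626), 7)) = Mul(2972, Rational(-539479, 7626)) = Rational(-801665794, 3813)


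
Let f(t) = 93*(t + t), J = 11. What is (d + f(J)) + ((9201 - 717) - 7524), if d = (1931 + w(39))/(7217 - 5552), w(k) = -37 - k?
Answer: 1001369/333 ≈ 3007.1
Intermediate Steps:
d = 371/333 (d = (1931 + (-37 - 1*39))/(7217 - 5552) = (1931 + (-37 - 39))/1665 = (1931 - 76)*(1/1665) = 1855*(1/1665) = 371/333 ≈ 1.1141)
f(t) = 186*t (f(t) = 93*(2*t) = 186*t)
(d + f(J)) + ((9201 - 717) - 7524) = (371/333 + 186*11) + ((9201 - 717) - 7524) = (371/333 + 2046) + (8484 - 7524) = 681689/333 + 960 = 1001369/333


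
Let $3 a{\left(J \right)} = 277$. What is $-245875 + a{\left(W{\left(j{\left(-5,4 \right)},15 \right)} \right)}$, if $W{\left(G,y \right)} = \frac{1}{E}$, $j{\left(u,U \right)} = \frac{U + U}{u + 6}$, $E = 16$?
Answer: $- \frac{737348}{3} \approx -2.4578 \cdot 10^{5}$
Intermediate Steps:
$j{\left(u,U \right)} = \frac{2 U}{6 + u}$
$W{\left(G,y \right)} = \frac{1}{16}$
$a{\left(J \right)} = \frac{277}{3}$ ($a{\left(J \right)} = \frac{1}{3} \cdot 277 = \frac{277}{3}$)
$-245875 + a{\left(W{\left(j{\left(-5,4 \right)},15 \right)} \right)} = -245875 + \frac{277}{3} = - \frac{737348}{3}$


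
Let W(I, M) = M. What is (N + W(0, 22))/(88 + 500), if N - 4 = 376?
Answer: 67/98 ≈ 0.68367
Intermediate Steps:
N = 380 (N = 4 + 376 = 380)
(N + W(0, 22))/(88 + 500) = (380 + 22)/(88 + 500) = 402/588 = 402*(1/588) = 67/98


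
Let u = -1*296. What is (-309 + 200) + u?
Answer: -405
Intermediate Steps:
u = -296
(-309 + 200) + u = (-309 + 200) - 296 = -109 - 296 = -405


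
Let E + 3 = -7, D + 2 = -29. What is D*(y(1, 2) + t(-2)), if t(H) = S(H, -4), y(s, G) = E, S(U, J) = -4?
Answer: 434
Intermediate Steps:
D = -31 (D = -2 - 29 = -31)
E = -10 (E = -3 - 7 = -10)
y(s, G) = -10
t(H) = -4
D*(y(1, 2) + t(-2)) = -31*(-10 - 4) = -31*(-14) = 434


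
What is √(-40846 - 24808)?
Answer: I*√65654 ≈ 256.23*I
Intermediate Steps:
√(-40846 - 24808) = √(-65654) = I*√65654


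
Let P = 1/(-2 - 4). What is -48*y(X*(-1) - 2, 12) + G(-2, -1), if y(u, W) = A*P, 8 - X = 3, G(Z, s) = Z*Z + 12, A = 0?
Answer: 16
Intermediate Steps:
P = -1/6 (P = 1/(-6) = -1/6 ≈ -0.16667)
G(Z, s) = 12 + Z**2 (G(Z, s) = Z**2 + 12 = 12 + Z**2)
X = 5 (X = 8 - 1*3 = 8 - 3 = 5)
y(u, W) = 0 (y(u, W) = 0*(-1/6) = 0)
-48*y(X*(-1) - 2, 12) + G(-2, -1) = -48*0 + (12 + (-2)**2) = 0 + (12 + 4) = 0 + 16 = 16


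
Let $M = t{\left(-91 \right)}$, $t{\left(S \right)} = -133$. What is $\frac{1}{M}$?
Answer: $- \frac{1}{133} \approx -0.0075188$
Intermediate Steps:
$M = -133$
$\frac{1}{M} = \frac{1}{-133} = - \frac{1}{133}$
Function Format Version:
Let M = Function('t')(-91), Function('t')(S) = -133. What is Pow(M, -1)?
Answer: Rational(-1, 133) ≈ -0.0075188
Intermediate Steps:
M = -133
Pow(M, -1) = Pow(-133, -1) = Rational(-1, 133)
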